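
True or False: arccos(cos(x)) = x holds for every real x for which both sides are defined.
Claim: arccos(cos(x)) = x.
Test a specific point where both sides are defined: x = -π/4.
LHS = arccos(cos(x)) ≈ 0.7854
RHS = x ≈ -0.7854
Since 0.7854 ≠ -0.7854, the equation fails at this point, so it cannot hold for every real x for which both sides are defined.
arccos only returns values in [0, π], so arccos(cos(x)) = x holds only for x in that interval, not for all real x.

Conclusion: False.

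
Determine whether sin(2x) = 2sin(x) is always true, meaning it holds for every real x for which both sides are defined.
Claim: sin(2x) = 2sin(x).
Test a specific point where both sides are defined: x = π/3.
LHS = sin(2x) ≈ 0.8660
RHS = 2sin(x) ≈ 1.7321
Since 0.8660 ≠ 1.7321, the equation fails at this point, so it cannot hold for every real x for which both sides are defined.
The correct double-angle formula is sin(2x) = 2sin(x)cos(x).

Conclusion: No, this is NOT an identity.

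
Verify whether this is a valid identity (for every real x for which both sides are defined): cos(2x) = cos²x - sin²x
Claim: cos(2x) = cos²x - sin²x.
Reasoning: Put y = x in the addition formula cos(x+y) = cos(x)cos(y) - sin(x)sin(y): cos(2x) = cos²x - sin²x.
So the two sides agree for every real x for which both sides are defined.

Conclusion: Yes, this is an identity.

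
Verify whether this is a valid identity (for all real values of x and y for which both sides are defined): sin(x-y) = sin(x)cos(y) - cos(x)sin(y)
Yes, this is an identity.

Claim: sin(x-y) = sin(x)cos(y) - cos(x)sin(y).
Reasoning: Replace y by -y in sin(x+y) = sin(x)cos(y) + cos(x)sin(y) and use cos(-y) = cos(y), sin(-y) = -sin(y): sin(x-y) = sin(x)cos(y) - cos(x)sin(y).
So the two sides agree for all real values of x and y for which both sides are defined.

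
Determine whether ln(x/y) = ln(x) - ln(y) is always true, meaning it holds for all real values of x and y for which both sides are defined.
Claim: ln(x/y) = ln(x) - ln(y).
Reasoning: Both sides are simultaneously defined only when x, y > 0. Write x = e^p, y = e^q. Then x/y = e^(p-q), so ln(x/y) = p - q = ln(x) - ln(y).
So the two sides agree for all real values of x and y for which both sides are defined.

Conclusion: Yes, this is an identity.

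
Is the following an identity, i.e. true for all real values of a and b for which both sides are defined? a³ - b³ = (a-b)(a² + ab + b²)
Yes, this is an identity.

Claim: a³ - b³ = (a-b)(a² + ab + b²).
Reasoning: Expand the right side: (a-b)(a² + ab + b²) = a³ + a²b + ab² - a²b - ab² - b³ = a³ - b³ (the middle terms cancel in pairs).
So the two sides agree for all real values of a and b for which both sides are defined.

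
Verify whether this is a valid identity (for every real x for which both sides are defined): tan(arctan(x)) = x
Claim: tan(arctan(x)) = x.
Reasoning: For every real x, arctan(x) is by definition the angle in (-π/2, π/2) whose tangent equals x. Taking the tangent of that angle returns x.
So the two sides agree for every real x for which both sides are defined.

Conclusion: Yes, this is an identity.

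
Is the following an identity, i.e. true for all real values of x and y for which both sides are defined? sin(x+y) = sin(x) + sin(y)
Claim: sin(x+y) = sin(x) + sin(y).
Test a specific point where both sides are defined: x = 3π/4, y = π/6.
LHS = sin(x+y) ≈ 0.2588
RHS = sin(x) + sin(y) ≈ 1.2071
Since 0.2588 ≠ 1.2071, the equation fails at this point, so it cannot hold for all real values of x and y for which both sides are defined.
The correct expansion is sin(x+y) = sin(x)cos(y) + cos(x)sin(y); sine is not additive.

Conclusion: No, this is NOT an identity.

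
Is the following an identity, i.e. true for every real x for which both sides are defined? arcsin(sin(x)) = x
Claim: arcsin(sin(x)) = x.
Test a specific point where both sides are defined: x = π.
LHS = arcsin(sin(x)) ≈ 0.0000
RHS = x ≈ 3.1416
Since 0.0000 ≠ 3.1416, the equation fails at this point, so it cannot hold for every real x for which both sides are defined.
arcsin only returns values in [-π/2, π/2], so arcsin(sin(x)) = x holds only for x in that interval, not for all real x.

Conclusion: No, this is NOT an identity.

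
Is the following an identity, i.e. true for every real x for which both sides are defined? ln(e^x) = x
Claim: ln(e^x) = x.
Reasoning: ln is the inverse of the exponential: ln(e^x) asks for the exponent p with e^p = e^x, and since e^p is one-to-one that exponent is p = x.
So the two sides agree for every real x for which both sides are defined.

Conclusion: Yes, this is an identity.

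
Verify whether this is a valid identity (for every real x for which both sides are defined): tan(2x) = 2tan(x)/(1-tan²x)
Claim: tan(2x) = 2tan(x)/(1-tan²x).
Reasoning: tan(2x) = sin(2x)/cos(2x) = 2sin(x)cos(x) / (cos²x - sin²x). Divide numerator and denominator by cos²x: 2tan(x) / (1 - tan²x).
So the two sides agree for every real x for which both sides are defined.

Conclusion: Yes, this is an identity.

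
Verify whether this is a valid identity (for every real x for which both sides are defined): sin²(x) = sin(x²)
Claim: sin²(x) = sin(x²).
Test a specific point where both sides are defined: x = π.
LHS = sin²(x) ≈ 0.0000
RHS = sin(x²) ≈ -0.4303
Since 0.0000 ≠ -0.4303, the equation fails at this point, so it cannot hold for every real x for which both sides are defined.
sin²(x) means (sin x)², squaring the output; sin(x²) squares the input. These are different functions.

Conclusion: No, this is NOT an identity.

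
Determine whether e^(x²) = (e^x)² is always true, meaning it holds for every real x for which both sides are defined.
Claim: e^(x²) = (e^x)².
Test a specific point where both sides are defined: x = -3.
LHS = e^(x²) ≈ 8103.0839
RHS = (e^x)² ≈ 0.0025
Since 8103.0839 ≠ 0.0025, the equation fails at this point, so it cannot hold for every real x for which both sides are defined.
(e^x)² = e^(2x), and 2x ≠ x² in general.

Conclusion: No, this is NOT an identity.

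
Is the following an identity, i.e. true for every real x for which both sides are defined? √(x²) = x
No, this is NOT an identity.

Claim: √(x²) = x.
Test a specific point where both sides are defined: x = -2.
LHS = √(x²) ≈ 2.0000
RHS = x ≈ -2.0000
Since 2.0000 ≠ -2.0000, the equation fails at this point, so it cannot hold for every real x for which both sides are defined.
√(x²) = |x|, which differs from x whenever x < 0 (both sides are defined for every real x).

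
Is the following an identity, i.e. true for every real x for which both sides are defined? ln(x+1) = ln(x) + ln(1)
Claim: ln(x+1) = ln(x) + ln(1).
Test a specific point where both sides are defined: x = 4.
LHS = ln(x+1) ≈ 1.6094
RHS = ln(x) + ln(1) ≈ 1.3863
Since 1.6094 ≠ 1.3863, the equation fails at this point, so it cannot hold for every real x for which both sides are defined.
ln(1) = 0, so the right side is just ln(x), which differs from ln(x+1).

Conclusion: No, this is NOT an identity.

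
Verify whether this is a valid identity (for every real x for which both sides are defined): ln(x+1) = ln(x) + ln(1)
Claim: ln(x+1) = ln(x) + ln(1).
Test a specific point where both sides are defined: x = 3/2.
LHS = ln(x+1) ≈ 0.9163
RHS = ln(x) + ln(1) ≈ 0.4055
Since 0.9163 ≠ 0.4055, the equation fails at this point, so it cannot hold for every real x for which both sides are defined.
ln(1) = 0, so the right side is just ln(x), which differs from ln(x+1).

Conclusion: No, this is NOT an identity.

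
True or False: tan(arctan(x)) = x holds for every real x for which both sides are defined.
True.

Claim: tan(arctan(x)) = x.
Reasoning: For every real x, arctan(x) is by definition the angle in (-π/2, π/2) whose tangent equals x. Taking the tangent of that angle returns x.
So the two sides agree for every real x for which both sides are defined.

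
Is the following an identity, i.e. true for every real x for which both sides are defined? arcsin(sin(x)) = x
No, this is NOT an identity.

Claim: arcsin(sin(x)) = x.
Test a specific point where both sides are defined: x = 3π/4.
LHS = arcsin(sin(x)) ≈ 0.7854
RHS = x ≈ 2.3562
Since 0.7854 ≠ 2.3562, the equation fails at this point, so it cannot hold for every real x for which both sides are defined.
arcsin only returns values in [-π/2, π/2], so arcsin(sin(x)) = x holds only for x in that interval, not for all real x.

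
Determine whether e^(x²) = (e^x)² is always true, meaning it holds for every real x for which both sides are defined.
No, this is NOT an identity.

Claim: e^(x²) = (e^x)².
Test a specific point where both sides are defined: x = 3.
LHS = e^(x²) ≈ 8103.0839
RHS = (e^x)² ≈ 403.4288
Since 8103.0839 ≠ 403.4288, the equation fails at this point, so it cannot hold for every real x for which both sides are defined.
(e^x)² = e^(2x), and 2x ≠ x² in general.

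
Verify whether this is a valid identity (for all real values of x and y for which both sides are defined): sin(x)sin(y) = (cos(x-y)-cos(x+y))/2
Yes, this is an identity.

Claim: sin(x)sin(y) = (cos(x-y)-cos(x+y))/2.
Reasoning: cos(x-y) = cos(x)cos(y) + sin(x)sin(y) and cos(x+y) = cos(x)cos(y) - sin(x)sin(y). Subtracting, cos(x-y) - cos(x+y) = 2sin(x)sin(y); divide by 2.
So the two sides agree for all real values of x and y for which both sides are defined.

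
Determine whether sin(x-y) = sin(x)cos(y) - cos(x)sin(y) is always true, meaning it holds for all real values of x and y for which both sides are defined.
Yes, this is an identity.

Claim: sin(x-y) = sin(x)cos(y) - cos(x)sin(y).
Reasoning: Replace y by -y in sin(x+y) = sin(x)cos(y) + cos(x)sin(y) and use cos(-y) = cos(y), sin(-y) = -sin(y): sin(x-y) = sin(x)cos(y) - cos(x)sin(y).
So the two sides agree for all real values of x and y for which both sides are defined.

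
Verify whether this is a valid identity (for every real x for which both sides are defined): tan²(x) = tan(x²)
No, this is NOT an identity.

Claim: tan²(x) = tan(x²).
Test a specific point where both sides are defined: x = -π/6.
LHS = tan²(x) ≈ 0.3333
RHS = tan(x²) ≈ 0.2812
Since 0.3333 ≠ 0.2812, the equation fails at this point, so it cannot hold for every real x for which both sides are defined.
tan²(x) means (tan x)², squaring the output; tan(x²) squares the input. These are different functions.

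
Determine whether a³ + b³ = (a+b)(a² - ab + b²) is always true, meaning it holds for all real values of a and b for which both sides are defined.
Claim: a³ + b³ = (a+b)(a² - ab + b²).
Reasoning: Expand the right side: (a+b)(a² - ab + b²) = a³ - a²b + ab² + a²b - ab² + b³ = a³ + b³ (the middle terms cancel in pairs).
So the two sides agree for all real values of a and b for which both sides are defined.

Conclusion: Yes, this is an identity.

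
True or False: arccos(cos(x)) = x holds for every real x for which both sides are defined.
Claim: arccos(cos(x)) = x.
Test a specific point where both sides are defined: x = -π/4.
LHS = arccos(cos(x)) ≈ 0.7854
RHS = x ≈ -0.7854
Since 0.7854 ≠ -0.7854, the equation fails at this point, so it cannot hold for every real x for which both sides are defined.
arccos only returns values in [0, π], so arccos(cos(x)) = x holds only for x in that interval, not for all real x.

Conclusion: False.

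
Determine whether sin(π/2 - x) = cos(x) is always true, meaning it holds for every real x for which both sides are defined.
Claim: sin(π/2 - x) = cos(x).
Reasoning: Use sin(u - v) = sin(u)cos(v) - cos(u)sin(v) with u = π/2, v = x: sin(π/2)cos(x) - cos(π/2)sin(x) = 1·cos(x) - 0·sin(x) = cos(x).
So the two sides agree for every real x for which both sides are defined.

Conclusion: Yes, this is an identity.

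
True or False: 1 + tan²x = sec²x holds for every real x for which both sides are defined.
True.

Claim: 1 + tan²x = sec²x.
Reasoning: Start from sin²x + cos²x = 1 and divide every term by cos²x (allowed wherever tan x and sec x are defined): tan²x + 1 = 1/cos²x = sec²x.
So the two sides agree for every real x for which both sides are defined.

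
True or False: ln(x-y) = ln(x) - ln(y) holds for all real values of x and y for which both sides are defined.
Claim: ln(x-y) = ln(x) - ln(y).
Test a specific point where both sides are defined: x = 2, y = 1/2.
LHS = ln(x-y) ≈ 0.4055
RHS = ln(x) - ln(y) ≈ 1.3863
Since 0.4055 ≠ 1.3863, the equation fails at this point, so it cannot hold for all real values of x and y for which both sides are defined.
ln(x) - ln(y) = ln(x/y), not ln(x-y).

Conclusion: False.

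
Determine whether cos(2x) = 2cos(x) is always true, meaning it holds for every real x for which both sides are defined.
No, this is NOT an identity.

Claim: cos(2x) = 2cos(x).
Test a specific point where both sides are defined: x = π.
LHS = cos(2x) ≈ 1.0000
RHS = 2cos(x) ≈ -2.0000
Since 1.0000 ≠ -2.0000, the equation fails at this point, so it cannot hold for every real x for which both sides are defined.
The correct double-angle formula is cos(2x) = cos²x - sin²x.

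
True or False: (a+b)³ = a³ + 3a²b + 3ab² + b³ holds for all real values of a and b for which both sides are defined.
True.

Claim: (a+b)³ = a³ + 3a²b + 3ab² + b³.
Reasoning: (a+b)³ = (a+b)(a+b)² = (a+b)(a² + 2ab + b²) = a³ + 2a²b + ab² + a²b + 2ab² + b³ = a³ + 3a²b + 3ab² + b³.
So the two sides agree for all real values of a and b for which both sides are defined.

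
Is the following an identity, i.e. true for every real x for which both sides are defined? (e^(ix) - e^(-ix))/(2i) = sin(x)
Yes, this is an identity.

Claim: (e^(ix) - e^(-ix))/(2i) = sin(x).
Reasoning: By Euler's formula e^(ix) = cos(x) + i·sin(x) and e^(-ix) = cos(x) - i·sin(x). Subtracting cancels the cosine terms: e^(ix) - e^(-ix) = 2i·sin(x); divide by 2i.
So the two sides agree for every real x for which both sides are defined.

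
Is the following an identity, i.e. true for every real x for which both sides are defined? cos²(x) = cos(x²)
Claim: cos²(x) = cos(x²).
Test a specific point where both sides are defined: x = π/4.
LHS = cos²(x) ≈ 0.5000
RHS = cos(x²) ≈ 0.8157
Since 0.5000 ≠ 0.8157, the equation fails at this point, so it cannot hold for every real x for which both sides are defined.
cos²(x) means (cos x)², squaring the output; cos(x²) squares the input. These are different functions.

Conclusion: No, this is NOT an identity.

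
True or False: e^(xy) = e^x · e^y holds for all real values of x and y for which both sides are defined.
False.

Claim: e^(xy) = e^x · e^y.
Test a specific point where both sides are defined: x = 1/2, y = 5.
LHS = e^(xy) ≈ 12.1825
RHS = e^x · e^y ≈ 244.6919
Since 12.1825 ≠ 244.6919, the equation fails at this point, so it cannot hold for all real values of x and y for which both sides are defined.
e^x · e^y = e^(x+y), not e^(xy).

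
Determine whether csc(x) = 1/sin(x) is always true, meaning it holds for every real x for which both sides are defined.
Claim: csc(x) = 1/sin(x).
Reasoning: csc(x) is by definition the reciprocal of sin(x), wherever sin(x) ≠ 0.
So the two sides agree for every real x for which both sides are defined.

Conclusion: Yes, this is an identity.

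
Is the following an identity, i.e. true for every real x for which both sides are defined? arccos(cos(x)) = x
Claim: arccos(cos(x)) = x.
Test a specific point where both sides are defined: x = -π/3.
LHS = arccos(cos(x)) ≈ 1.0472
RHS = x ≈ -1.0472
Since 1.0472 ≠ -1.0472, the equation fails at this point, so it cannot hold for every real x for which both sides are defined.
arccos only returns values in [0, π], so arccos(cos(x)) = x holds only for x in that interval, not for all real x.

Conclusion: No, this is NOT an identity.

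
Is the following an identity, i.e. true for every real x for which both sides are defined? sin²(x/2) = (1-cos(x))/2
Claim: sin²(x/2) = (1-cos(x))/2.
Reasoning: Use cos(2θ) = 1 - 2sin²θ with θ = x/2: cos(x) = 1 - 2sin²(x/2). Solving for sin²(x/2) gives (1 - cos(x))/2.
So the two sides agree for every real x for which both sides are defined.

Conclusion: Yes, this is an identity.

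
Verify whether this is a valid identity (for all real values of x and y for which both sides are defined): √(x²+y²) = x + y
Claim: √(x²+y²) = x + y.
Test a specific point where both sides are defined: x = 5, y = -1.
LHS = √(x²+y²) ≈ 5.0990
RHS = x + y ≈ 4.0000
Since 5.0990 ≠ 4.0000, the equation fails at this point, so it cannot hold for all real values of x and y for which both sides are defined.
(x+y)² = x² + 2xy + y², not x² + y², so the square root does not split this way.

Conclusion: No, this is NOT an identity.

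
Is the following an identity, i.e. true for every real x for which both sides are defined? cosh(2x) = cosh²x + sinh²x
Claim: cosh(2x) = cosh²x + sinh²x.
Reasoning: cosh²x = (e^(2x) + 2 + e^(-2x))/4 and sinh²x = (e^(2x) - 2 + e^(-2x))/4. Adding gives (2e^(2x) + 2e^(-2x))/4 = (e^(2x) + e^(-2x))/2 = cosh(2x).
So the two sides agree for every real x for which both sides are defined.

Conclusion: Yes, this is an identity.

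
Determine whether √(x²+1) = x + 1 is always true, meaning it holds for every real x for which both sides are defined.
No, this is NOT an identity.

Claim: √(x²+1) = x + 1.
Test a specific point where both sides are defined: x = 1/2.
LHS = √(x²+1) ≈ 1.1180
RHS = x + 1 ≈ 1.5000
Since 1.1180 ≠ 1.5000, the equation fails at this point, so it cannot hold for every real x for which both sides are defined.
(x+1)² = x² + 2x + 1 ≠ x² + 1 unless x = 0.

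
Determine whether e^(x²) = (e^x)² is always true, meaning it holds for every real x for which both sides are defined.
No, this is NOT an identity.

Claim: e^(x²) = (e^x)².
Test a specific point where both sides are defined: x = 3/2.
LHS = e^(x²) ≈ 9.4877
RHS = (e^x)² ≈ 20.0855
Since 9.4877 ≠ 20.0855, the equation fails at this point, so it cannot hold for every real x for which both sides are defined.
(e^x)² = e^(2x), and 2x ≠ x² in general.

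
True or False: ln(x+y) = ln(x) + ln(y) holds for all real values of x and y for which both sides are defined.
Claim: ln(x+y) = ln(x) + ln(y).
Test a specific point where both sides are defined: x = 1, y = 3.
LHS = ln(x+y) ≈ 1.3863
RHS = ln(x) + ln(y) ≈ 1.0986
Since 1.3863 ≠ 1.0986, the equation fails at this point, so it cannot hold for all real values of x and y for which both sides are defined.
ln(x) + ln(y) = ln(xy), not ln(x+y).

Conclusion: False.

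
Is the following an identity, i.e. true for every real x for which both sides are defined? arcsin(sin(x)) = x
Claim: arcsin(sin(x)) = x.
Test a specific point where both sides are defined: x = π.
LHS = arcsin(sin(x)) ≈ 0.0000
RHS = x ≈ 3.1416
Since 0.0000 ≠ 3.1416, the equation fails at this point, so it cannot hold for every real x for which both sides are defined.
arcsin only returns values in [-π/2, π/2], so arcsin(sin(x)) = x holds only for x in that interval, not for all real x.

Conclusion: No, this is NOT an identity.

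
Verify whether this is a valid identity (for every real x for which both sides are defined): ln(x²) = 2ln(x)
Yes, this is an identity.

Claim: ln(x²) = 2ln(x).
Reasoning: The right side requires x > 0. For x > 0, x² = (e^(ln x))² = e^(2ln x), so ln(x²) = 2ln(x). (For x < 0 the right side is undefined, so those values are outside the claim.)
So the two sides agree for every real x for which both sides are defined.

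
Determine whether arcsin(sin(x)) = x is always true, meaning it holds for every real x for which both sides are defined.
No, this is NOT an identity.

Claim: arcsin(sin(x)) = x.
Test a specific point where both sides are defined: x = 2π/3.
LHS = arcsin(sin(x)) ≈ 1.0472
RHS = x ≈ 2.0944
Since 1.0472 ≠ 2.0944, the equation fails at this point, so it cannot hold for every real x for which both sides are defined.
arcsin only returns values in [-π/2, π/2], so arcsin(sin(x)) = x holds only for x in that interval, not for all real x.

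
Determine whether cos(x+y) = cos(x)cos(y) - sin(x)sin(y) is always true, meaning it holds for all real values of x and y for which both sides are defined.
Claim: cos(x+y) = cos(x)cos(y) - sin(x)sin(y).
Reasoning: By Euler's formula e^(i(x+y)) = e^(ix)·e^(iy) = (cos x + i·sin x)(cos y + i·sin y). The real part of the left side is cos(x+y); the real part of the product is cos(x)cos(y) - sin(x)sin(y) (since i·i = -1).
So the two sides agree for all real values of x and y for which both sides are defined.

Conclusion: Yes, this is an identity.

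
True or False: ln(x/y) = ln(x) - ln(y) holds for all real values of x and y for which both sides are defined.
Claim: ln(x/y) = ln(x) - ln(y).
Reasoning: Both sides are simultaneously defined only when x, y > 0. Write x = e^p, y = e^q. Then x/y = e^(p-q), so ln(x/y) = p - q = ln(x) - ln(y).
So the two sides agree for all real values of x and y for which both sides are defined.

Conclusion: True.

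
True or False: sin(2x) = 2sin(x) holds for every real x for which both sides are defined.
Claim: sin(2x) = 2sin(x).
Test a specific point where both sides are defined: x = π/2.
LHS = sin(2x) ≈ 0.0000
RHS = 2sin(x) ≈ 2.0000
Since 0.0000 ≠ 2.0000, the equation fails at this point, so it cannot hold for every real x for which both sides are defined.
The correct double-angle formula is sin(2x) = 2sin(x)cos(x).

Conclusion: False.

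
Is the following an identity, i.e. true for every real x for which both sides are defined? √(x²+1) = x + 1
Claim: √(x²+1) = x + 1.
Test a specific point where both sides are defined: x = -1.
LHS = √(x²+1) ≈ 1.4142
RHS = x + 1 ≈ 0.0000
Since 1.4142 ≠ 0.0000, the equation fails at this point, so it cannot hold for every real x for which both sides are defined.
(x+1)² = x² + 2x + 1 ≠ x² + 1 unless x = 0.

Conclusion: No, this is NOT an identity.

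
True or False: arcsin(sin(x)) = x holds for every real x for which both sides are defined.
Claim: arcsin(sin(x)) = x.
Test a specific point where both sides are defined: x = π.
LHS = arcsin(sin(x)) ≈ 0.0000
RHS = x ≈ 3.1416
Since 0.0000 ≠ 3.1416, the equation fails at this point, so it cannot hold for every real x for which both sides are defined.
arcsin only returns values in [-π/2, π/2], so arcsin(sin(x)) = x holds only for x in that interval, not for all real x.

Conclusion: False.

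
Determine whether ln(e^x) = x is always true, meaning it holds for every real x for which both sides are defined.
Yes, this is an identity.

Claim: ln(e^x) = x.
Reasoning: ln is the inverse of the exponential: ln(e^x) asks for the exponent p with e^p = e^x, and since e^p is one-to-one that exponent is p = x.
So the two sides agree for every real x for which both sides are defined.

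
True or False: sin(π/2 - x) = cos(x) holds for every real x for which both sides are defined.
True.

Claim: sin(π/2 - x) = cos(x).
Reasoning: Use sin(u - v) = sin(u)cos(v) - cos(u)sin(v) with u = π/2, v = x: sin(π/2)cos(x) - cos(π/2)sin(x) = 1·cos(x) - 0·sin(x) = cos(x).
So the two sides agree for every real x for which both sides are defined.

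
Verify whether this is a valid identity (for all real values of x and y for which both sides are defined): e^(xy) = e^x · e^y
No, this is NOT an identity.

Claim: e^(xy) = e^x · e^y.
Test a specific point where both sides are defined: x = 4, y = -3.
LHS = e^(xy) ≈ 0.0000
RHS = e^x · e^y ≈ 2.7183
Since 0.0000 ≠ 2.7183, the equation fails at this point, so it cannot hold for all real values of x and y for which both sides are defined.
e^x · e^y = e^(x+y), not e^(xy).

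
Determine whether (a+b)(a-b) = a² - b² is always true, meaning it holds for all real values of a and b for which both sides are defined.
Yes, this is an identity.

Claim: (a+b)(a-b) = a² - b².
Reasoning: Expand: (a+b)(a-b) = a² - ab + ba - b² = a² - b² (the cross terms cancel).
So the two sides agree for all real values of a and b for which both sides are defined.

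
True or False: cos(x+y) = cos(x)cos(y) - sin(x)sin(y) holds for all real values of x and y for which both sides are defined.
Claim: cos(x+y) = cos(x)cos(y) - sin(x)sin(y).
Reasoning: By Euler's formula e^(i(x+y)) = e^(ix)·e^(iy) = (cos x + i·sin x)(cos y + i·sin y). The real part of the left side is cos(x+y); the real part of the product is cos(x)cos(y) - sin(x)sin(y) (since i·i = -1).
So the two sides agree for all real values of x and y for which both sides are defined.

Conclusion: True.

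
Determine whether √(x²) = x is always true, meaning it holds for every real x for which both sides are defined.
Claim: √(x²) = x.
Test a specific point where both sides are defined: x = -2.
LHS = √(x²) ≈ 2.0000
RHS = x ≈ -2.0000
Since 2.0000 ≠ -2.0000, the equation fails at this point, so it cannot hold for every real x for which both sides are defined.
√(x²) = |x|, which differs from x whenever x < 0 (both sides are defined for every real x).

Conclusion: No, this is NOT an identity.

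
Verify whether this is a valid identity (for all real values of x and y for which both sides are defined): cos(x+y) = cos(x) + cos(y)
Claim: cos(x+y) = cos(x) + cos(y).
Test a specific point where both sides are defined: x = π/3, y = π/3.
LHS = cos(x+y) ≈ -0.5000
RHS = cos(x) + cos(y) ≈ 1.0000
Since -0.5000 ≠ 1.0000, the equation fails at this point, so it cannot hold for all real values of x and y for which both sides are defined.
The correct expansion is cos(x+y) = cos(x)cos(y) - sin(x)sin(y); cosine is not additive.

Conclusion: No, this is NOT an identity.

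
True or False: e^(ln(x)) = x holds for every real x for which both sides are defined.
True.

Claim: e^(ln(x)) = x.
Reasoning: For x > 0, ln(x) is by definition the exponent p such that e^p = x. Raising e to that exponent therefore returns x: e^(ln x) = x.
So the two sides agree for every real x for which both sides are defined.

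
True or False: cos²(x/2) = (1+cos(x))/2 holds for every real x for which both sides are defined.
Claim: cos²(x/2) = (1+cos(x))/2.
Reasoning: Use cos(2θ) = 2cos²θ - 1 with θ = x/2: cos(x) = 2cos²(x/2) - 1. Solving for cos²(x/2) gives (1 + cos(x))/2.
So the two sides agree for every real x for which both sides are defined.

Conclusion: True.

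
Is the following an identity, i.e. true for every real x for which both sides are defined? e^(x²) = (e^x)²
No, this is NOT an identity.

Claim: e^(x²) = (e^x)².
Test a specific point where both sides are defined: x = -2.
LHS = e^(x²) ≈ 54.5982
RHS = (e^x)² ≈ 0.0183
Since 54.5982 ≠ 0.0183, the equation fails at this point, so it cannot hold for every real x for which both sides are defined.
(e^x)² = e^(2x), and 2x ≠ x² in general.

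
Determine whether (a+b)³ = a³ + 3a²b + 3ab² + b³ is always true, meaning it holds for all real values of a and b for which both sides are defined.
Claim: (a+b)³ = a³ + 3a²b + 3ab² + b³.
Reasoning: (a+b)³ = (a+b)(a+b)² = (a+b)(a² + 2ab + b²) = a³ + 2a²b + ab² + a²b + 2ab² + b³ = a³ + 3a²b + 3ab² + b³.
So the two sides agree for all real values of a and b for which both sides are defined.

Conclusion: Yes, this is an identity.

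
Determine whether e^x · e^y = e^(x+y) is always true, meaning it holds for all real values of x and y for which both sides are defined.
Yes, this is an identity.

Claim: e^x · e^y = e^(x+y).
Reasoning: This is the law of exponents for a common base: multiplying powers adds exponents. E.g. from the series, (Σ x^j/j!)(Σ y^k/k!) = Σ_m (Σ_{j+k=m} x^j y^k/(j!k!)) = Σ_m (x+y)^m/m! by the binomial theorem.
So the two sides agree for all real values of x and y for which both sides are defined.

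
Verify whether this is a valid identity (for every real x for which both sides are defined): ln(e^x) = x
Claim: ln(e^x) = x.
Reasoning: ln is the inverse of the exponential: ln(e^x) asks for the exponent p with e^p = e^x, and since e^p is one-to-one that exponent is p = x.
So the two sides agree for every real x for which both sides are defined.

Conclusion: Yes, this is an identity.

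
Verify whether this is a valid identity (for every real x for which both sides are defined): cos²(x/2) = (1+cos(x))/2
Yes, this is an identity.

Claim: cos²(x/2) = (1+cos(x))/2.
Reasoning: Use cos(2θ) = 2cos²θ - 1 with θ = x/2: cos(x) = 2cos²(x/2) - 1. Solving for cos²(x/2) gives (1 + cos(x))/2.
So the two sides agree for every real x for which both sides are defined.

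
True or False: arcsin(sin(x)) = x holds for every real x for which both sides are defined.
False.

Claim: arcsin(sin(x)) = x.
Test a specific point where both sides are defined: x = 2π/3.
LHS = arcsin(sin(x)) ≈ 1.0472
RHS = x ≈ 2.0944
Since 1.0472 ≠ 2.0944, the equation fails at this point, so it cannot hold for every real x for which both sides are defined.
arcsin only returns values in [-π/2, π/2], so arcsin(sin(x)) = x holds only for x in that interval, not for all real x.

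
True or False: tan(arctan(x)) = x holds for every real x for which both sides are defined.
Claim: tan(arctan(x)) = x.
Reasoning: For every real x, arctan(x) is by definition the angle in (-π/2, π/2) whose tangent equals x. Taking the tangent of that angle returns x.
So the two sides agree for every real x for which both sides are defined.

Conclusion: True.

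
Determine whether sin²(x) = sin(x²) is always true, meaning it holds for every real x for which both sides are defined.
No, this is NOT an identity.

Claim: sin²(x) = sin(x²).
Test a specific point where both sides are defined: x = -π/4.
LHS = sin²(x) ≈ 0.5000
RHS = sin(x²) ≈ 0.5785
Since 0.5000 ≠ 0.5785, the equation fails at this point, so it cannot hold for every real x for which both sides are defined.
sin²(x) means (sin x)², squaring the output; sin(x²) squares the input. These are different functions.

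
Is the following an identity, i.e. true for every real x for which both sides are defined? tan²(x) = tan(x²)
Claim: tan²(x) = tan(x²).
Test a specific point where both sides are defined: x = π/6.
LHS = tan²(x) ≈ 0.3333
RHS = tan(x²) ≈ 0.2812
Since 0.3333 ≠ 0.2812, the equation fails at this point, so it cannot hold for every real x for which both sides are defined.
tan²(x) means (tan x)², squaring the output; tan(x²) squares the input. These are different functions.

Conclusion: No, this is NOT an identity.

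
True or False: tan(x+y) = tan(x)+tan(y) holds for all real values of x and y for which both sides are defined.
Claim: tan(x+y) = tan(x)+tan(y).
Test a specific point where both sides are defined: x = π/6, y = -π/4.
LHS = tan(x+y) ≈ -0.2679
RHS = tan(x)+tan(y) ≈ -0.4226
Since -0.2679 ≠ -0.4226, the equation fails at this point, so it cannot hold for all real values of x and y for which both sides are defined.
The correct formula is tan(x+y) = (tan(x) + tan(y))/(1 - tan(x)tan(y)).

Conclusion: False.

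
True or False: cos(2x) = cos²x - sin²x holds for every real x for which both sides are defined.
Claim: cos(2x) = cos²x - sin²x.
Reasoning: Put y = x in the addition formula cos(x+y) = cos(x)cos(y) - sin(x)sin(y): cos(2x) = cos²x - sin²x.
So the two sides agree for every real x for which both sides are defined.

Conclusion: True.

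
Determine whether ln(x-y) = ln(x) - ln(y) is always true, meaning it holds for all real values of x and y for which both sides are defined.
Claim: ln(x-y) = ln(x) - ln(y).
Test a specific point where both sides are defined: x = 2, y = 3/2.
LHS = ln(x-y) ≈ -0.6931
RHS = ln(x) - ln(y) ≈ 0.2877
Since -0.6931 ≠ 0.2877, the equation fails at this point, so it cannot hold for all real values of x and y for which both sides are defined.
ln(x) - ln(y) = ln(x/y), not ln(x-y).

Conclusion: No, this is NOT an identity.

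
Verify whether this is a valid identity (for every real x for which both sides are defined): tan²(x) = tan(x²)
Claim: tan²(x) = tan(x²).
Test a specific point where both sides are defined: x = π/4.
LHS = tan²(x) ≈ 1.0000
RHS = tan(x²) ≈ 0.7092
Since 1.0000 ≠ 0.7092, the equation fails at this point, so it cannot hold for every real x for which both sides are defined.
tan²(x) means (tan x)², squaring the output; tan(x²) squares the input. These are different functions.

Conclusion: No, this is NOT an identity.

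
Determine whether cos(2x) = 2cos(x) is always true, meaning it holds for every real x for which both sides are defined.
No, this is NOT an identity.

Claim: cos(2x) = 2cos(x).
Test a specific point where both sides are defined: x = -π/4.
LHS = cos(2x) ≈ 0.0000
RHS = 2cos(x) ≈ 1.4142
Since 0.0000 ≠ 1.4142, the equation fails at this point, so it cannot hold for every real x for which both sides are defined.
The correct double-angle formula is cos(2x) = cos²x - sin²x.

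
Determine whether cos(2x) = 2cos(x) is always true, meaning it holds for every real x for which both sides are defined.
Claim: cos(2x) = 2cos(x).
Test a specific point where both sides are defined: x = π/6.
LHS = cos(2x) ≈ 0.5000
RHS = 2cos(x) ≈ 1.7321
Since 0.5000 ≠ 1.7321, the equation fails at this point, so it cannot hold for every real x for which both sides are defined.
The correct double-angle formula is cos(2x) = cos²x - sin²x.

Conclusion: No, this is NOT an identity.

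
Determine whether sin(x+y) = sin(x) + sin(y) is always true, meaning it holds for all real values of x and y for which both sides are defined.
Claim: sin(x+y) = sin(x) + sin(y).
Test a specific point where both sides are defined: x = π, y = -π/3.
LHS = sin(x+y) ≈ 0.8660
RHS = sin(x) + sin(y) ≈ -0.8660
Since 0.8660 ≠ -0.8660, the equation fails at this point, so it cannot hold for all real values of x and y for which both sides are defined.
The correct expansion is sin(x+y) = sin(x)cos(y) + cos(x)sin(y); sine is not additive.

Conclusion: No, this is NOT an identity.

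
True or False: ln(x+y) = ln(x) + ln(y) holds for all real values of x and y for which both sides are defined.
False.

Claim: ln(x+y) = ln(x) + ln(y).
Test a specific point where both sides are defined: x = 1/2, y = 3.
LHS = ln(x+y) ≈ 1.2528
RHS = ln(x) + ln(y) ≈ 0.4055
Since 1.2528 ≠ 0.4055, the equation fails at this point, so it cannot hold for all real values of x and y for which both sides are defined.
ln(x) + ln(y) = ln(xy), not ln(x+y).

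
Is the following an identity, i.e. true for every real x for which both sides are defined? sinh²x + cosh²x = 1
No, this is NOT an identity.

Claim: sinh²x + cosh²x = 1.
Test a specific point where both sides are defined: x = -1.
LHS = sinh²x + cosh²x ≈ 3.7622
RHS = 1 ≈ 1.0000
Since 3.7622 ≠ 1.0000, the equation fails at this point, so it cannot hold for every real x for which both sides are defined.
The correct hyperbolic identity is cosh²x - sinh²x = 1 (a difference); the sum sinh²x + cosh²x equals cosh(2x).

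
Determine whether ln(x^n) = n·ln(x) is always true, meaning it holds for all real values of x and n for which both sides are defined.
Claim: ln(x^n) = n·ln(x).
Reasoning: The right side requires x > 0. For x > 0, x^n = (e^(ln x))^n = e^(n·ln x), so taking ln of both sides gives ln(x^n) = n·ln(x).
So the two sides agree for all real values of x and n for which both sides are defined.

Conclusion: Yes, this is an identity.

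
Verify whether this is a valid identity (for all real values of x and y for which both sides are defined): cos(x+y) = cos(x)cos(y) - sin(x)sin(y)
Yes, this is an identity.

Claim: cos(x+y) = cos(x)cos(y) - sin(x)sin(y).
Reasoning: By Euler's formula e^(i(x+y)) = e^(ix)·e^(iy) = (cos x + i·sin x)(cos y + i·sin y). The real part of the left side is cos(x+y); the real part of the product is cos(x)cos(y) - sin(x)sin(y) (since i·i = -1).
So the two sides agree for all real values of x and y for which both sides are defined.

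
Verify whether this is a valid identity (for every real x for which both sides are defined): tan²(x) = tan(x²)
No, this is NOT an identity.

Claim: tan²(x) = tan(x²).
Test a specific point where both sides are defined: x = -π/3.
LHS = tan²(x) ≈ 3.0000
RHS = tan(x²) ≈ 1.9485
Since 3.0000 ≠ 1.9485, the equation fails at this point, so it cannot hold for every real x for which both sides are defined.
tan²(x) means (tan x)², squaring the output; tan(x²) squares the input. These are different functions.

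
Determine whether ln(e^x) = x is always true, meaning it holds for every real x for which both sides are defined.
Claim: ln(e^x) = x.
Reasoning: ln is the inverse of the exponential: ln(e^x) asks for the exponent p with e^p = e^x, and since e^p is one-to-one that exponent is p = x.
So the two sides agree for every real x for which both sides are defined.

Conclusion: Yes, this is an identity.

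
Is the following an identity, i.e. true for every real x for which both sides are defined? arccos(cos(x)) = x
No, this is NOT an identity.

Claim: arccos(cos(x)) = x.
Test a specific point where both sides are defined: x = -π/4.
LHS = arccos(cos(x)) ≈ 0.7854
RHS = x ≈ -0.7854
Since 0.7854 ≠ -0.7854, the equation fails at this point, so it cannot hold for every real x for which both sides are defined.
arccos only returns values in [0, π], so arccos(cos(x)) = x holds only for x in that interval, not for all real x.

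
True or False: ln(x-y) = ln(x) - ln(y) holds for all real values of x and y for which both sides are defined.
False.

Claim: ln(x-y) = ln(x) - ln(y).
Test a specific point where both sides are defined: x = 5, y = 3.
LHS = ln(x-y) ≈ 0.6931
RHS = ln(x) - ln(y) ≈ 0.5108
Since 0.6931 ≠ 0.5108, the equation fails at this point, so it cannot hold for all real values of x and y for which both sides are defined.
ln(x) - ln(y) = ln(x/y), not ln(x-y).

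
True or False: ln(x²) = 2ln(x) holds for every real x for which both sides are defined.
Claim: ln(x²) = 2ln(x).
Reasoning: The right side requires x > 0. For x > 0, x² = (e^(ln x))² = e^(2ln x), so ln(x²) = 2ln(x). (For x < 0 the right side is undefined, so those values are outside the claim.)
So the two sides agree for every real x for which both sides are defined.

Conclusion: True.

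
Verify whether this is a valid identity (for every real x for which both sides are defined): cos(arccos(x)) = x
Claim: cos(arccos(x)) = x.
Reasoning: For -1 ≤ x ≤ 1 (where arccos is defined), arccos(x) is by definition an angle whose cosine equals x. Taking the cosine of that angle returns x. (Note the other order, arccos(cos x) = x, is NOT an identity.)
So the two sides agree for every real x for which both sides are defined.

Conclusion: Yes, this is an identity.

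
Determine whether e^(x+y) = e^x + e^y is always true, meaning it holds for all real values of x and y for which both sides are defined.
No, this is NOT an identity.

Claim: e^(x+y) = e^x + e^y.
Test a specific point where both sides are defined: x = 5, y = -1.
LHS = e^(x+y) ≈ 54.5982
RHS = e^x + e^y ≈ 148.7810
Since 54.5982 ≠ 148.7810, the equation fails at this point, so it cannot hold for all real values of x and y for which both sides are defined.
The correct rule is e^(x+y) = e^x · e^y (a product, not a sum).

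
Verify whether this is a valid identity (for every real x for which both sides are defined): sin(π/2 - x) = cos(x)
Yes, this is an identity.

Claim: sin(π/2 - x) = cos(x).
Reasoning: Use sin(u - v) = sin(u)cos(v) - cos(u)sin(v) with u = π/2, v = x: sin(π/2)cos(x) - cos(π/2)sin(x) = 1·cos(x) - 0·sin(x) = cos(x).
So the two sides agree for every real x for which both sides are defined.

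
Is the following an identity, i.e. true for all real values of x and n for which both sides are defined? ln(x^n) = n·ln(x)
Yes, this is an identity.

Claim: ln(x^n) = n·ln(x).
Reasoning: The right side requires x > 0. For x > 0, x^n = (e^(ln x))^n = e^(n·ln x), so taking ln of both sides gives ln(x^n) = n·ln(x).
So the two sides agree for all real values of x and n for which both sides are defined.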